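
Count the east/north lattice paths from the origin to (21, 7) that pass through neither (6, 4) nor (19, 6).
Number of paths = 547530

Inclusion–exclusion. Total paths: C(28, 21) = 1184040. Through P₁: C(10, 6)·C(18, 15) = 171360. Through P₂: C(25, 19)·C(3, 2) = 531300. Since P₁ is strictly southwest of P₂, a monotone path through both must visit P₁ then P₂; paths through both = C(10, 6)·C(15, 13)·C(3, 2) = 66150. Avoid both = 1184040 − 171360 − 531300 + 66150 = 547530.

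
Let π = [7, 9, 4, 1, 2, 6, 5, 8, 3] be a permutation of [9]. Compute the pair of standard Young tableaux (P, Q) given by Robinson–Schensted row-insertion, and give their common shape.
P = [1, 2, 3, 8] / [4, 5] / [6, 9] / [7];  Q = [1, 2, 6, 8] / [3, 5] / [4, 7] / [9];  common shape = (4, 2, 2, 1)

Row-insert the values π_1, π_2, … into P one at a time, bumping the leftmost entry strictly greater than the inserted value down to the next row. The recording tableau Q records, in position (i, j), the step at which that cell was added to P.
  Insert 7 (step 1): P = [7];  Q = [1]
  Insert 9 (step 2): P = [7, 9];  Q = [1, 2]
  Insert 4 (step 3): P = [4, 9] / [7];  Q = [1, 2] / [3]
  Insert 1 (step 4): P = [1, 9] / [4] / [7];  Q = [1, 2] / [3] / [4]
  Insert 2 (step 5): P = [1, 2] / [4, 9] / [7];  Q = [1, 2] / [3, 5] / [4]
  Insert 6 (step 6): P = [1, 2, 6] / [4, 9] / [7];  Q = [1, 2, 6] / [3, 5] / [4]
  Insert 5 (step 7): P = [1, 2, 5] / [4, 6] / [7, 9];  Q = [1, 2, 6] / [3, 5] / [4, 7]
  Insert 8 (step 8): P = [1, 2, 5, 8] / [4, 6] / [7, 9];  Q = [1, 2, 6, 8] / [3, 5] / [4, 7]
  Insert 3 (step 9): P = [1, 2, 3, 8] / [4, 5] / [6, 9] / [7];  Q = [1, 2, 6, 8] / [3, 5] / [4, 7] / [9]
Final shape: (4, 2, 2, 1).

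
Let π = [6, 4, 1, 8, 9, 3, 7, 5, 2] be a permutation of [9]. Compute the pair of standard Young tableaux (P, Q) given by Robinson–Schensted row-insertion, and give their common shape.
P = [1, 2, 5] / [3, 7, 9] / [4, 8] / [6];  Q = [1, 4, 5] / [2, 6, 7] / [3, 8] / [9];  common shape = (3, 3, 2, 1)

Row-insert the values π_1, π_2, … into P one at a time, bumping the leftmost entry strictly greater than the inserted value down to the next row. The recording tableau Q records, in position (i, j), the step at which that cell was added to P.
  Insert 6 (step 1): P = [6];  Q = [1]
  Insert 4 (step 2): P = [4] / [6];  Q = [1] / [2]
  Insert 1 (step 3): P = [1] / [4] / [6];  Q = [1] / [2] / [3]
  Insert 8 (step 4): P = [1, 8] / [4] / [6];  Q = [1, 4] / [2] / [3]
  Insert 9 (step 5): P = [1, 8, 9] / [4] / [6];  Q = [1, 4, 5] / [2] / [3]
  Insert 3 (step 6): P = [1, 3, 9] / [4, 8] / [6];  Q = [1, 4, 5] / [2, 6] / [3]
  Insert 7 (step 7): P = [1, 3, 7] / [4, 8, 9] / [6];  Q = [1, 4, 5] / [2, 6, 7] / [3]
  Insert 5 (step 8): P = [1, 3, 5] / [4, 7, 9] / [6, 8];  Q = [1, 4, 5] / [2, 6, 7] / [3, 8]
  Insert 2 (step 9): P = [1, 2, 5] / [3, 7, 9] / [4, 8] / [6];  Q = [1, 4, 5] / [2, 6, 7] / [3, 8] / [9]
Final shape: (3, 3, 2, 1).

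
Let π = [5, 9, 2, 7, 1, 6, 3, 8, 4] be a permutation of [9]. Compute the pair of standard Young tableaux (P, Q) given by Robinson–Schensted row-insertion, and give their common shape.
P = [1, 3, 4] / [2, 6, 8] / [5, 7] / [9];  Q = [1, 2, 8] / [3, 4, 9] / [5, 6] / [7];  common shape = (3, 3, 2, 1)

Row-insert the values π_1, π_2, … into P one at a time, bumping the leftmost entry strictly greater than the inserted value down to the next row. The recording tableau Q records, in position (i, j), the step at which that cell was added to P.
  Insert 5 (step 1): P = [5];  Q = [1]
  Insert 9 (step 2): P = [5, 9];  Q = [1, 2]
  Insert 2 (step 3): P = [2, 9] / [5];  Q = [1, 2] / [3]
  Insert 7 (step 4): P = [2, 7] / [5, 9];  Q = [1, 2] / [3, 4]
  Insert 1 (step 5): P = [1, 7] / [2, 9] / [5];  Q = [1, 2] / [3, 4] / [5]
  Insert 6 (step 6): P = [1, 6] / [2, 7] / [5, 9];  Q = [1, 2] / [3, 4] / [5, 6]
  Insert 3 (step 7): P = [1, 3] / [2, 6] / [5, 7] / [9];  Q = [1, 2] / [3, 4] / [5, 6] / [7]
  Insert 8 (step 8): P = [1, 3, 8] / [2, 6] / [5, 7] / [9];  Q = [1, 2, 8] / [3, 4] / [5, 6] / [7]
  Insert 4 (step 9): P = [1, 3, 4] / [2, 6, 8] / [5, 7] / [9];  Q = [1, 2, 8] / [3, 4, 9] / [5, 6] / [7]
Final shape: (3, 3, 2, 1).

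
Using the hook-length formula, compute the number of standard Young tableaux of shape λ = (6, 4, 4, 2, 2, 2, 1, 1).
# SYT of shape (6, 4, 4, 2, 2, 2, 1, 1) = 2206157184

Hook-length formula: f^λ = n! / Π hook(c), product over all cells c of the Young diagram. For λ = (6, 4, 4, 2, 2, 2, 1, 1), n = 22 boxes. Hook lengths by row (left-to-right, top-to-bottom): [13, 10, 6, 5, 2, 1]; [10, 7, 3, 2]; [9, 6, 2, 1]; [6, 3]; [5, 2]; [4, 1]; [2]; [1]. Product of hooks = 509483520000. So f^λ = 22! / 509483520000 = 1124000727777607680000 / 509483520000 = 2206157184.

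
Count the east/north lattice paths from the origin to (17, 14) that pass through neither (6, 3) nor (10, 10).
Number of paths = 154104357

Inclusion–exclusion. Total paths: C(31, 17) = 265182525. Through P₁: C(9, 6)·C(22, 11) = 59256288. Through P₂: C(20, 10)·C(11, 7) = 60969480. Since P₁ is strictly southwest of P₂, a monotone path through both must visit P₁ then P₂; paths through both = C(9, 6)·C(11, 4)·C(11, 7) = 9147600. Avoid both = 265182525 − 59256288 − 60969480 + 9147600 = 154104357.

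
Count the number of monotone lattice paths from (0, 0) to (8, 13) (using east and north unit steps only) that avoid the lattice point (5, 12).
Number of paths = 178738

Total paths from (0, 0) to (8, 13): C(21, 8) = 203490. Paths through (5, 12): (paths (0, 0) → (5, 12)) × (paths (5, 12) → (8, 13)) = C(17, 5) · C(4, 3) = 6188 · 4 = 24752. Avoidance count = 203490 − 24752 = 178738.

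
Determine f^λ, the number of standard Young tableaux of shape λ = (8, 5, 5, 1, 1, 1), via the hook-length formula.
# SYT of shape (8, 5, 5, 1, 1, 1) = 174097000

Hook-length formula: f^λ = n! / Π hook(c), product over all cells c of the Young diagram. For λ = (8, 5, 5, 1, 1, 1), n = 21 boxes. Hook lengths by row (left-to-right, top-to-bottom): [13, 9, 8, 7, 6, 3, 2, 1]; [9, 5, 4, 3, 2]; [8, 4, 3, 2, 1]; [3]; [2]; [1]. Product of hooks = 293462507520. So f^λ = 21! / 293462507520 = 51090942171709440000 / 293462507520 = 174097000.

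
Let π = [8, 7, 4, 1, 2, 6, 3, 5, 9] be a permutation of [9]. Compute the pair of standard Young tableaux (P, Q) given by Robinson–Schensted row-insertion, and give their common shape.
P = [1, 2, 3, 5, 9] / [4, 6] / [7] / [8];  Q = [1, 5, 6, 8, 9] / [2, 7] / [3] / [4];  common shape = (5, 2, 1, 1)

Row-insert the values π_1, π_2, … into P one at a time, bumping the leftmost entry strictly greater than the inserted value down to the next row. The recording tableau Q records, in position (i, j), the step at which that cell was added to P.
  Insert 8 (step 1): P = [8];  Q = [1]
  Insert 7 (step 2): P = [7] / [8];  Q = [1] / [2]
  Insert 4 (step 3): P = [4] / [7] / [8];  Q = [1] / [2] / [3]
  Insert 1 (step 4): P = [1] / [4] / [7] / [8];  Q = [1] / [2] / [3] / [4]
  Insert 2 (step 5): P = [1, 2] / [4] / [7] / [8];  Q = [1, 5] / [2] / [3] / [4]
  Insert 6 (step 6): P = [1, 2, 6] / [4] / [7] / [8];  Q = [1, 5, 6] / [2] / [3] / [4]
  Insert 3 (step 7): P = [1, 2, 3] / [4, 6] / [7] / [8];  Q = [1, 5, 6] / [2, 7] / [3] / [4]
  Insert 5 (step 8): P = [1, 2, 3, 5] / [4, 6] / [7] / [8];  Q = [1, 5, 6, 8] / [2, 7] / [3] / [4]
  Insert 9 (step 9): P = [1, 2, 3, 5, 9] / [4, 6] / [7] / [8];  Q = [1, 5, 6, 8, 9] / [2, 7] / [3] / [4]
Final shape: (5, 2, 1, 1).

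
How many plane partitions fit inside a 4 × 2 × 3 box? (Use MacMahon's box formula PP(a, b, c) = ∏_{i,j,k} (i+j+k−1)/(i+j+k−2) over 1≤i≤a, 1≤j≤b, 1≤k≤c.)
PP(4, 2, 3) = 490

Evaluate the triple product over i = 1..4, j = 1..2, k = 1..3. The factors are (2/1) · (3/2) · (4/3) · (3/2) · (4/3) · (5/4) · (3/2) · (4/3) · … (24 factors total). The numerators and denominators telescope so the product is an integer; carrying out the multiplication exactly gives PP(4, 2, 3) = 490.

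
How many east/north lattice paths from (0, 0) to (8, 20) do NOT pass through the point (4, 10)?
Number of paths = 2106104

Total paths from (0, 0) to (8, 20): C(28, 8) = 3108105. Paths through (4, 10): (paths (0, 0) → (4, 10)) × (paths (4, 10) → (8, 20)) = C(14, 4) · C(14, 4) = 1001 · 1001 = 1002001. Avoidance count = 3108105 − 1002001 = 2106104.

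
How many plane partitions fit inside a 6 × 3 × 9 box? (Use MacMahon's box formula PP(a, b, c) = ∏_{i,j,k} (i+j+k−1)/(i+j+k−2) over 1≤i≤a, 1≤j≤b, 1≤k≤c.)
PP(6, 3, 9) = 2530768240

Evaluate the triple product over i = 1..6, j = 1..3, k = 1..9. The factors are (2/1) · (3/2) · (4/3) · (5/4) · (6/5) · (7/6) · (8/7) · (9/8) · … (162 factors total). The numerators and denominators telescope so the product is an integer; carrying out the multiplication exactly gives PP(6, 3, 9) = 2530768240.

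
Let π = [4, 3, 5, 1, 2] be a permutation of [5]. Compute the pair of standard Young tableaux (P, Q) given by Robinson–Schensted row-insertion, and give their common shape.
P = [1, 2] / [3, 5] / [4];  Q = [1, 3] / [2, 5] / [4];  common shape = (2, 2, 1)

Row-insert the values π_1, π_2, … into P one at a time, bumping the leftmost entry strictly greater than the inserted value down to the next row. The recording tableau Q records, in position (i, j), the step at which that cell was added to P.
  Insert 4 (step 1): P = [4];  Q = [1]
  Insert 3 (step 2): P = [3] / [4];  Q = [1] / [2]
  Insert 5 (step 3): P = [3, 5] / [4];  Q = [1, 3] / [2]
  Insert 1 (step 4): P = [1, 5] / [3] / [4];  Q = [1, 3] / [2] / [4]
  Insert 2 (step 5): P = [1, 2] / [3, 5] / [4];  Q = [1, 3] / [2, 5] / [4]
Final shape: (2, 2, 1).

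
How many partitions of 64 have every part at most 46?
p(64, parts ≤ 46) = 1740418

Use the recurrence p(n, m) = p(n, m−1) + p(n−m, m): either the largest part is < m (count p(n, m−1)) or the largest part is exactly m (remove one copy of m, count p(n−m, m)). With p(0, ·) = 1 this gives p(64, parts ≤ 46) = 1740418. (By conjugating Young diagrams, this also counts partitions of 64 into at most 46 parts.)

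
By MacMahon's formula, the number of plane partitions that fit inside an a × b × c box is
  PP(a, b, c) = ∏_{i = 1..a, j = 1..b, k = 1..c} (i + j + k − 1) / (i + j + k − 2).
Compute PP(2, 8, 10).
PP(2, 8, 10) = 367479684

Evaluate the triple product over i = 1..2, j = 1..8, k = 1..10. The factors are (2/1) · (3/2) · (4/3) · (5/4) · (6/5) · (7/6) · (8/7) · (9/8) · … (160 factors total). The numerators and denominators telescope so the product is an integer; carrying out the multiplication exactly gives PP(2, 8, 10) = 367479684.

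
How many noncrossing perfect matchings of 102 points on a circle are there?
C_51 = 7684785670514316385230816156

These noncrossing handshakes are counted by the Catalan number C_n = (1/(n + 1)) · C(2n, n). For n = 51: C_51 = (1/52) · C(102, 51) = 399608854866744452032002440112/52 = 7684785670514316385230816156.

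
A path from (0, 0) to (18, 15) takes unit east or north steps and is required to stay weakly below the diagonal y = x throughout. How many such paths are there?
Number of paths = 218349120

By the reflection principle (André's argument), the number of monotone paths to (18, 15) with n ≤ m that never go above y = x is C(33, 18) − C(33, 19) = 1037158320 − 818809200 = 218349120.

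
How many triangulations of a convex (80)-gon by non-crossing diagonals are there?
C_78 = 73745243611532458459690151854647329239335600

These polygon triangulations are counted by the Catalan number C_n = (1/(n + 1)) · C(2n, n). For n = 78: C_78 = (1/79) · C(156, 78) = 5825874245311064218315521996517139009907512400/79 = 73745243611532458459690151854647329239335600.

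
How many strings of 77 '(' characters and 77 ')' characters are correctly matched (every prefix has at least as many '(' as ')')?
C_77 = 18793142726809884575211361279087545193250040

These balanced parentheses are counted by the Catalan number C_n = (1/(n + 1)) · C(2n, n). For n = 77: C_77 = (1/78) · C(154, 77) = 1465865132691170996866486179768828525073503120/78 = 18793142726809884575211361279087545193250040.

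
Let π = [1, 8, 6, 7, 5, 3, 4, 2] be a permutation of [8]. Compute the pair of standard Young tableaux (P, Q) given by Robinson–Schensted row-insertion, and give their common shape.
P = [1, 2, 4] / [3, 7] / [5] / [6] / [8];  Q = [1, 2, 4] / [3, 7] / [5] / [6] / [8];  common shape = (3, 2, 1, 1, 1)

Row-insert the values π_1, π_2, … into P one at a time, bumping the leftmost entry strictly greater than the inserted value down to the next row. The recording tableau Q records, in position (i, j), the step at which that cell was added to P.
  Insert 1 (step 1): P = [1];  Q = [1]
  Insert 8 (step 2): P = [1, 8];  Q = [1, 2]
  Insert 6 (step 3): P = [1, 6] / [8];  Q = [1, 2] / [3]
  Insert 7 (step 4): P = [1, 6, 7] / [8];  Q = [1, 2, 4] / [3]
  Insert 5 (step 5): P = [1, 5, 7] / [6] / [8];  Q = [1, 2, 4] / [3] / [5]
  Insert 3 (step 6): P = [1, 3, 7] / [5] / [6] / [8];  Q = [1, 2, 4] / [3] / [5] / [6]
  Insert 4 (step 7): P = [1, 3, 4] / [5, 7] / [6] / [8];  Q = [1, 2, 4] / [3, 7] / [5] / [6]
  Insert 2 (step 8): P = [1, 2, 4] / [3, 7] / [5] / [6] / [8];  Q = [1, 2, 4] / [3, 7] / [5] / [6] / [8]
Final shape: (3, 2, 1, 1, 1).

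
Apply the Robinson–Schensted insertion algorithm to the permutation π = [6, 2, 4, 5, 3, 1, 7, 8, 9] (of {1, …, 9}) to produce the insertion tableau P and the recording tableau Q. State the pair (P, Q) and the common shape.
P = [1, 3, 5, 7, 8, 9] / [2] / [4] / [6];  Q = [1, 3, 4, 7, 8, 9] / [2] / [5] / [6];  common shape = (6, 1, 1, 1)

Row-insert the values π_1, π_2, … into P one at a time, bumping the leftmost entry strictly greater than the inserted value down to the next row. The recording tableau Q records, in position (i, j), the step at which that cell was added to P.
  Insert 6 (step 1): P = [6];  Q = [1]
  Insert 2 (step 2): P = [2] / [6];  Q = [1] / [2]
  Insert 4 (step 3): P = [2, 4] / [6];  Q = [1, 3] / [2]
  Insert 5 (step 4): P = [2, 4, 5] / [6];  Q = [1, 3, 4] / [2]
  Insert 3 (step 5): P = [2, 3, 5] / [4] / [6];  Q = [1, 3, 4] / [2] / [5]
  Insert 1 (step 6): P = [1, 3, 5] / [2] / [4] / [6];  Q = [1, 3, 4] / [2] / [5] / [6]
  Insert 7 (step 7): P = [1, 3, 5, 7] / [2] / [4] / [6];  Q = [1, 3, 4, 7] / [2] / [5] / [6]
  Insert 8 (step 8): P = [1, 3, 5, 7, 8] / [2] / [4] / [6];  Q = [1, 3, 4, 7, 8] / [2] / [5] / [6]
  Insert 9 (step 9): P = [1, 3, 5, 7, 8, 9] / [2] / [4] / [6];  Q = [1, 3, 4, 7, 8, 9] / [2] / [5] / [6]
Final shape: (6, 1, 1, 1).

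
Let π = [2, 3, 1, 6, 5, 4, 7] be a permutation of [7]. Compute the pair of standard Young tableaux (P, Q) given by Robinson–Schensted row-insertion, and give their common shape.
P = [1, 3, 4, 7] / [2, 5] / [6];  Q = [1, 2, 4, 7] / [3, 5] / [6];  common shape = (4, 2, 1)

Row-insert the values π_1, π_2, … into P one at a time, bumping the leftmost entry strictly greater than the inserted value down to the next row. The recording tableau Q records, in position (i, j), the step at which that cell was added to P.
  Insert 2 (step 1): P = [2];  Q = [1]
  Insert 3 (step 2): P = [2, 3];  Q = [1, 2]
  Insert 1 (step 3): P = [1, 3] / [2];  Q = [1, 2] / [3]
  Insert 6 (step 4): P = [1, 3, 6] / [2];  Q = [1, 2, 4] / [3]
  Insert 5 (step 5): P = [1, 3, 5] / [2, 6];  Q = [1, 2, 4] / [3, 5]
  Insert 4 (step 6): P = [1, 3, 4] / [2, 5] / [6];  Q = [1, 2, 4] / [3, 5] / [6]
  Insert 7 (step 7): P = [1, 3, 4, 7] / [2, 5] / [6];  Q = [1, 2, 4, 7] / [3, 5] / [6]
Final shape: (4, 2, 1).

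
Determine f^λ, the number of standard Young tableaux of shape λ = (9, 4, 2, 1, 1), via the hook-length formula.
# SYT of shape (9, 4, 2, 1, 1) = 908820

Hook-length formula: f^λ = n! / Π hook(c), product over all cells c of the Young diagram. For λ = (9, 4, 2, 1, 1), n = 17 boxes. Hook lengths by row (left-to-right, top-to-bottom): [13, 10, 8, 7, 5, 4, 3, 2, 1]; [7, 4, 2, 1]; [4, 1]; [2]; [1]. Product of hooks = 391372800. So f^λ = 17! / 391372800 = 355687428096000 / 391372800 = 908820.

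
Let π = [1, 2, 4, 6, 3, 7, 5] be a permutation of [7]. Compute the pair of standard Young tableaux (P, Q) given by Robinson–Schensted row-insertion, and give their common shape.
P = [1, 2, 3, 5, 7] / [4, 6];  Q = [1, 2, 3, 4, 6] / [5, 7];  common shape = (5, 2)

Row-insert the values π_1, π_2, … into P one at a time, bumping the leftmost entry strictly greater than the inserted value down to the next row. The recording tableau Q records, in position (i, j), the step at which that cell was added to P.
  Insert 1 (step 1): P = [1];  Q = [1]
  Insert 2 (step 2): P = [1, 2];  Q = [1, 2]
  Insert 4 (step 3): P = [1, 2, 4];  Q = [1, 2, 3]
  Insert 6 (step 4): P = [1, 2, 4, 6];  Q = [1, 2, 3, 4]
  Insert 3 (step 5): P = [1, 2, 3, 6] / [4];  Q = [1, 2, 3, 4] / [5]
  Insert 7 (step 6): P = [1, 2, 3, 6, 7] / [4];  Q = [1, 2, 3, 4, 6] / [5]
  Insert 5 (step 7): P = [1, 2, 3, 5, 7] / [4, 6];  Q = [1, 2, 3, 4, 6] / [5, 7]
Final shape: (5, 2).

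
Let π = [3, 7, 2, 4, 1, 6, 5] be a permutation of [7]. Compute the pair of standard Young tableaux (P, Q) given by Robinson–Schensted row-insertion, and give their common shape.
P = [1, 4, 5] / [2, 6] / [3, 7];  Q = [1, 2, 6] / [3, 4] / [5, 7];  common shape = (3, 2, 2)

Row-insert the values π_1, π_2, … into P one at a time, bumping the leftmost entry strictly greater than the inserted value down to the next row. The recording tableau Q records, in position (i, j), the step at which that cell was added to P.
  Insert 3 (step 1): P = [3];  Q = [1]
  Insert 7 (step 2): P = [3, 7];  Q = [1, 2]
  Insert 2 (step 3): P = [2, 7] / [3];  Q = [1, 2] / [3]
  Insert 4 (step 4): P = [2, 4] / [3, 7];  Q = [1, 2] / [3, 4]
  Insert 1 (step 5): P = [1, 4] / [2, 7] / [3];  Q = [1, 2] / [3, 4] / [5]
  Insert 6 (step 6): P = [1, 4, 6] / [2, 7] / [3];  Q = [1, 2, 6] / [3, 4] / [5]
  Insert 5 (step 7): P = [1, 4, 5] / [2, 6] / [3, 7];  Q = [1, 2, 6] / [3, 4] / [5, 7]
Final shape: (3, 2, 2).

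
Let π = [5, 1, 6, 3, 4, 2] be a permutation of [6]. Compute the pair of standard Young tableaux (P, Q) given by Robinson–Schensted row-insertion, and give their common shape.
P = [1, 2, 4] / [3, 6] / [5];  Q = [1, 3, 5] / [2, 4] / [6];  common shape = (3, 2, 1)

Row-insert the values π_1, π_2, … into P one at a time, bumping the leftmost entry strictly greater than the inserted value down to the next row. The recording tableau Q records, in position (i, j), the step at which that cell was added to P.
  Insert 5 (step 1): P = [5];  Q = [1]
  Insert 1 (step 2): P = [1] / [5];  Q = [1] / [2]
  Insert 6 (step 3): P = [1, 6] / [5];  Q = [1, 3] / [2]
  Insert 3 (step 4): P = [1, 3] / [5, 6];  Q = [1, 3] / [2, 4]
  Insert 4 (step 5): P = [1, 3, 4] / [5, 6];  Q = [1, 3, 5] / [2, 4]
  Insert 2 (step 6): P = [1, 2, 4] / [3, 6] / [5];  Q = [1, 3, 5] / [2, 4] / [6]
Final shape: (3, 2, 1).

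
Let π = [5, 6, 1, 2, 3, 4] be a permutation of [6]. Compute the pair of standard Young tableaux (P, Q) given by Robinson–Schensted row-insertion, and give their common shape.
P = [1, 2, 3, 4] / [5, 6];  Q = [1, 2, 5, 6] / [3, 4];  common shape = (4, 2)

Row-insert the values π_1, π_2, … into P one at a time, bumping the leftmost entry strictly greater than the inserted value down to the next row. The recording tableau Q records, in position (i, j), the step at which that cell was added to P.
  Insert 5 (step 1): P = [5];  Q = [1]
  Insert 6 (step 2): P = [5, 6];  Q = [1, 2]
  Insert 1 (step 3): P = [1, 6] / [5];  Q = [1, 2] / [3]
  Insert 2 (step 4): P = [1, 2] / [5, 6];  Q = [1, 2] / [3, 4]
  Insert 3 (step 5): P = [1, 2, 3] / [5, 6];  Q = [1, 2, 5] / [3, 4]
  Insert 4 (step 6): P = [1, 2, 3, 4] / [5, 6];  Q = [1, 2, 5, 6] / [3, 4]
Final shape: (4, 2).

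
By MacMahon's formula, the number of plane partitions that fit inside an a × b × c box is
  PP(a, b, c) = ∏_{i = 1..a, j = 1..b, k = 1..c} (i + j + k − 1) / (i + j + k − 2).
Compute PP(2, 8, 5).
PP(2, 8, 5) = 429429

Evaluate the triple product over i = 1..2, j = 1..8, k = 1..5. The factors are (2/1) · (3/2) · (4/3) · (5/4) · (6/5) · (3/2) · (4/3) · (5/4) · … (80 factors total). The numerators and denominators telescope so the product is an integer; carrying out the multiplication exactly gives PP(2, 8, 5) = 429429.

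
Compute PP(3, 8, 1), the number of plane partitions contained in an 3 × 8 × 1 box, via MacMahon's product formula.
PP(3, 8, 1) = 165

Evaluate the triple product over i = 1..3, j = 1..8, k = 1..1. The factors are (2/1) · (3/2) · (4/3) · (5/4) · (6/5) · (7/6) · (8/7) · (9/8) · … (24 factors total). The numerators and denominators telescope so the product is an integer; carrying out the multiplication exactly gives PP(3, 8, 1) = 165.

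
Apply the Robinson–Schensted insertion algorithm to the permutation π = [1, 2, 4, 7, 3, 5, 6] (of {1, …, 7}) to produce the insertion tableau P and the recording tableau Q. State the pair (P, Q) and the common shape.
P = [1, 2, 3, 5, 6] / [4, 7];  Q = [1, 2, 3, 4, 7] / [5, 6];  common shape = (5, 2)

Row-insert the values π_1, π_2, … into P one at a time, bumping the leftmost entry strictly greater than the inserted value down to the next row. The recording tableau Q records, in position (i, j), the step at which that cell was added to P.
  Insert 1 (step 1): P = [1];  Q = [1]
  Insert 2 (step 2): P = [1, 2];  Q = [1, 2]
  Insert 4 (step 3): P = [1, 2, 4];  Q = [1, 2, 3]
  Insert 7 (step 4): P = [1, 2, 4, 7];  Q = [1, 2, 3, 4]
  Insert 3 (step 5): P = [1, 2, 3, 7] / [4];  Q = [1, 2, 3, 4] / [5]
  Insert 5 (step 6): P = [1, 2, 3, 5] / [4, 7];  Q = [1, 2, 3, 4] / [5, 6]
  Insert 6 (step 7): P = [1, 2, 3, 5, 6] / [4, 7];  Q = [1, 2, 3, 4, 7] / [5, 6]
Final shape: (5, 2).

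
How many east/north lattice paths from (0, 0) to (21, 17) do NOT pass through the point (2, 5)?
Number of paths = 25817612355

Total paths from (0, 0) to (21, 17): C(38, 21) = 28781143380. Paths through (2, 5): (paths (0, 0) → (2, 5)) × (paths (2, 5) → (21, 17)) = C(7, 2) · C(31, 19) = 21 · 141120525 = 2963531025. Avoidance count = 28781143380 − 2963531025 = 25817612355.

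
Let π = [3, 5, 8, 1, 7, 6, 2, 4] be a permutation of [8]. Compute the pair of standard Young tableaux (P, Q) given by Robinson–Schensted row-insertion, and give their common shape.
P = [1, 2, 4] / [3, 5, 6] / [7] / [8];  Q = [1, 2, 3] / [4, 5, 8] / [6] / [7];  common shape = (3, 3, 1, 1)

Row-insert the values π_1, π_2, … into P one at a time, bumping the leftmost entry strictly greater than the inserted value down to the next row. The recording tableau Q records, in position (i, j), the step at which that cell was added to P.
  Insert 3 (step 1): P = [3];  Q = [1]
  Insert 5 (step 2): P = [3, 5];  Q = [1, 2]
  Insert 8 (step 3): P = [3, 5, 8];  Q = [1, 2, 3]
  Insert 1 (step 4): P = [1, 5, 8] / [3];  Q = [1, 2, 3] / [4]
  Insert 7 (step 5): P = [1, 5, 7] / [3, 8];  Q = [1, 2, 3] / [4, 5]
  Insert 6 (step 6): P = [1, 5, 6] / [3, 7] / [8];  Q = [1, 2, 3] / [4, 5] / [6]
  Insert 2 (step 7): P = [1, 2, 6] / [3, 5] / [7] / [8];  Q = [1, 2, 3] / [4, 5] / [6] / [7]
  Insert 4 (step 8): P = [1, 2, 4] / [3, 5, 6] / [7] / [8];  Q = [1, 2, 3] / [4, 5, 8] / [6] / [7]
Final shape: (3, 3, 1, 1).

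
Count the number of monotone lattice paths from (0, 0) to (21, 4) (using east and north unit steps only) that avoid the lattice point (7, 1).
Number of paths = 7210

Total paths from (0, 0) to (21, 4): C(25, 21) = 12650. Paths through (7, 1): (paths (0, 0) → (7, 1)) × (paths (7, 1) → (21, 4)) = C(8, 7) · C(17, 14) = 8 · 680 = 5440. Avoidance count = 12650 − 5440 = 7210.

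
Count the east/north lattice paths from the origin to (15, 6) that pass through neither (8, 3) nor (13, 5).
Number of paths = 19155

Inclusion–exclusion. Total paths: C(21, 15) = 54264. Through P₁: C(11, 8)·C(10, 7) = 19800. Through P₂: C(18, 13)·C(3, 2) = 25704. Since P₁ is strictly southwest of P₂, a monotone path through both must visit P₁ then P₂; paths through both = C(11, 8)·C(7, 5)·C(3, 2) = 10395. Avoid both = 54264 − 19800 − 25704 + 10395 = 19155.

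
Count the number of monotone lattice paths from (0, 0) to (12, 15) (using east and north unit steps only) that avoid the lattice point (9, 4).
Number of paths = 17123600

Total paths from (0, 0) to (12, 15): C(27, 12) = 17383860. Paths through (9, 4): (paths (0, 0) → (9, 4)) × (paths (9, 4) → (12, 15)) = C(13, 9) · C(14, 3) = 715 · 364 = 260260. Avoidance count = 17383860 − 260260 = 17123600.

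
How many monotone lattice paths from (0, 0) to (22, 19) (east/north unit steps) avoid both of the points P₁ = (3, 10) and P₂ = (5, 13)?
Number of paths = 242111091324

Inclusion–exclusion. Total paths: C(41, 22) = 244662670200. Through P₁: C(13, 3)·C(28, 19) = 1975373400. Through P₂: C(18, 5)·C(23, 17) = 864913896. Since P₁ is strictly southwest of P₂, a monotone path through both must visit P₁ then P₂; paths through both = C(13, 3)·C(5, 2)·C(23, 17) = 288708420. Avoid both = 244662670200 − 1975373400 − 864913896 + 288708420 = 242111091324.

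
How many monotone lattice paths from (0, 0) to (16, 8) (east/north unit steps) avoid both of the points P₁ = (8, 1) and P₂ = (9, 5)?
Number of paths = 442716

Inclusion–exclusion. Total paths: C(24, 16) = 735471. Through P₁: C(9, 8)·C(15, 8) = 57915. Through P₂: C(14, 9)·C(10, 7) = 240240. Since P₁ is strictly southwest of P₂, a monotone path through both must visit P₁ then P₂; paths through both = C(9, 8)·C(5, 1)·C(10, 7) = 5400. Avoid both = 735471 − 57915 − 240240 + 5400 = 442716.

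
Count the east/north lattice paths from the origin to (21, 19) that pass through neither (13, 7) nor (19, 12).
Number of paths = 117726187740

Inclusion–exclusion. Total paths: C(40, 21) = 131282408400. Through P₁: C(20, 13)·C(20, 8) = 9765194400. Through P₂: C(31, 19)·C(9, 2) = 5080338900. Since P₁ is strictly southwest of P₂, a monotone path through both must visit P₁ then P₂; paths through both = C(20, 13)·C(11, 6)·C(9, 2) = 1289312640. Avoid both = 131282408400 − 9765194400 − 5080338900 + 1289312640 = 117726187740.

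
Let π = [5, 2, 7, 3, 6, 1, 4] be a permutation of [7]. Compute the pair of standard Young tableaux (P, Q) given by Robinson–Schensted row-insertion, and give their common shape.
P = [1, 3, 4] / [2, 6] / [5, 7];  Q = [1, 3, 5] / [2, 4] / [6, 7];  common shape = (3, 2, 2)

Row-insert the values π_1, π_2, … into P one at a time, bumping the leftmost entry strictly greater than the inserted value down to the next row. The recording tableau Q records, in position (i, j), the step at which that cell was added to P.
  Insert 5 (step 1): P = [5];  Q = [1]
  Insert 2 (step 2): P = [2] / [5];  Q = [1] / [2]
  Insert 7 (step 3): P = [2, 7] / [5];  Q = [1, 3] / [2]
  Insert 3 (step 4): P = [2, 3] / [5, 7];  Q = [1, 3] / [2, 4]
  Insert 6 (step 5): P = [2, 3, 6] / [5, 7];  Q = [1, 3, 5] / [2, 4]
  Insert 1 (step 6): P = [1, 3, 6] / [2, 7] / [5];  Q = [1, 3, 5] / [2, 4] / [6]
  Insert 4 (step 7): P = [1, 3, 4] / [2, 6] / [5, 7];  Q = [1, 3, 5] / [2, 4] / [6, 7]
Final shape: (3, 2, 2).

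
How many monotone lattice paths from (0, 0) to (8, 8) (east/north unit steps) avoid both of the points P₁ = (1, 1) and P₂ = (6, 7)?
Number of paths = 3630

Inclusion–exclusion. Total paths: C(16, 8) = 12870. Through P₁: C(2, 1)·C(14, 7) = 6864. Through P₂: C(13, 6)·C(3, 2) = 5148. Since P₁ is strictly southwest of P₂, a monotone path through both must visit P₁ then P₂; paths through both = C(2, 1)·C(11, 5)·C(3, 2) = 2772. Avoid both = 12870 − 6864 − 5148 + 2772 = 3630.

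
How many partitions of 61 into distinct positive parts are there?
q(61) = 12076

A partition into distinct parts is a strictly decreasing sequence summing to n. The recurrence d(n, m) = d(n, m−1) + d(n−m, m−1) (use part m at most once) with q(n) = d(n, n) gives q(61) = 12076. (Euler's theorem: # distinct-part partitions = # odd-part partitions.)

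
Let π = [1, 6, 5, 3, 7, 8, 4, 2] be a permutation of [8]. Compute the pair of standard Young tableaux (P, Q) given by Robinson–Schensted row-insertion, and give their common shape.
P = [1, 2, 4, 8] / [3, 7] / [5] / [6];  Q = [1, 2, 5, 6] / [3, 7] / [4] / [8];  common shape = (4, 2, 1, 1)

Row-insert the values π_1, π_2, … into P one at a time, bumping the leftmost entry strictly greater than the inserted value down to the next row. The recording tableau Q records, in position (i, j), the step at which that cell was added to P.
  Insert 1 (step 1): P = [1];  Q = [1]
  Insert 6 (step 2): P = [1, 6];  Q = [1, 2]
  Insert 5 (step 3): P = [1, 5] / [6];  Q = [1, 2] / [3]
  Insert 3 (step 4): P = [1, 3] / [5] / [6];  Q = [1, 2] / [3] / [4]
  Insert 7 (step 5): P = [1, 3, 7] / [5] / [6];  Q = [1, 2, 5] / [3] / [4]
  Insert 8 (step 6): P = [1, 3, 7, 8] / [5] / [6];  Q = [1, 2, 5, 6] / [3] / [4]
  Insert 4 (step 7): P = [1, 3, 4, 8] / [5, 7] / [6];  Q = [1, 2, 5, 6] / [3, 7] / [4]
  Insert 2 (step 8): P = [1, 2, 4, 8] / [3, 7] / [5] / [6];  Q = [1, 2, 5, 6] / [3, 7] / [4] / [8]
Final shape: (4, 2, 1, 1).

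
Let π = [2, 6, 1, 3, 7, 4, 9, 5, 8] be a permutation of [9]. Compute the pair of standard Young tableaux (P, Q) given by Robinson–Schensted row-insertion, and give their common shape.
P = [1, 3, 4, 5, 8] / [2, 6, 7, 9];  Q = [1, 2, 5, 7, 9] / [3, 4, 6, 8];  common shape = (5, 4)

Row-insert the values π_1, π_2, … into P one at a time, bumping the leftmost entry strictly greater than the inserted value down to the next row. The recording tableau Q records, in position (i, j), the step at which that cell was added to P.
  Insert 2 (step 1): P = [2];  Q = [1]
  Insert 6 (step 2): P = [2, 6];  Q = [1, 2]
  Insert 1 (step 3): P = [1, 6] / [2];  Q = [1, 2] / [3]
  Insert 3 (step 4): P = [1, 3] / [2, 6];  Q = [1, 2] / [3, 4]
  Insert 7 (step 5): P = [1, 3, 7] / [2, 6];  Q = [1, 2, 5] / [3, 4]
  Insert 4 (step 6): P = [1, 3, 4] / [2, 6, 7];  Q = [1, 2, 5] / [3, 4, 6]
  Insert 9 (step 7): P = [1, 3, 4, 9] / [2, 6, 7];  Q = [1, 2, 5, 7] / [3, 4, 6]
  Insert 5 (step 8): P = [1, 3, 4, 5] / [2, 6, 7, 9];  Q = [1, 2, 5, 7] / [3, 4, 6, 8]
  Insert 8 (step 9): P = [1, 3, 4, 5, 8] / [2, 6, 7, 9];  Q = [1, 2, 5, 7, 9] / [3, 4, 6, 8]
Final shape: (5, 4).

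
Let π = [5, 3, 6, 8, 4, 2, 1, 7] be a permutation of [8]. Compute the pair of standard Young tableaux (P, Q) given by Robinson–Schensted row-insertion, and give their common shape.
P = [1, 4, 7] / [2, 6, 8] / [3] / [5];  Q = [1, 3, 4] / [2, 5, 8] / [6] / [7];  common shape = (3, 3, 1, 1)

Row-insert the values π_1, π_2, … into P one at a time, bumping the leftmost entry strictly greater than the inserted value down to the next row. The recording tableau Q records, in position (i, j), the step at which that cell was added to P.
  Insert 5 (step 1): P = [5];  Q = [1]
  Insert 3 (step 2): P = [3] / [5];  Q = [1] / [2]
  Insert 6 (step 3): P = [3, 6] / [5];  Q = [1, 3] / [2]
  Insert 8 (step 4): P = [3, 6, 8] / [5];  Q = [1, 3, 4] / [2]
  Insert 4 (step 5): P = [3, 4, 8] / [5, 6];  Q = [1, 3, 4] / [2, 5]
  Insert 2 (step 6): P = [2, 4, 8] / [3, 6] / [5];  Q = [1, 3, 4] / [2, 5] / [6]
  Insert 1 (step 7): P = [1, 4, 8] / [2, 6] / [3] / [5];  Q = [1, 3, 4] / [2, 5] / [6] / [7]
  Insert 7 (step 8): P = [1, 4, 7] / [2, 6, 8] / [3] / [5];  Q = [1, 3, 4] / [2, 5, 8] / [6] / [7]
Final shape: (3, 3, 1, 1).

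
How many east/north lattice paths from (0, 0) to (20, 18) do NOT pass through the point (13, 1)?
Number of paths = 33573155154

Total paths from (0, 0) to (20, 18): C(38, 20) = 33578000610. Paths through (13, 1): (paths (0, 0) → (13, 1)) × (paths (13, 1) → (20, 18)) = C(14, 13) · C(24, 7) = 14 · 346104 = 4845456. Avoidance count = 33578000610 − 4845456 = 33573155154.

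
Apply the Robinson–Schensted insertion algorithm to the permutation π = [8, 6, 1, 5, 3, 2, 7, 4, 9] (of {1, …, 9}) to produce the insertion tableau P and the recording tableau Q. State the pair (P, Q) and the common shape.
P = [1, 2, 4, 9] / [3, 7] / [5] / [6] / [8];  Q = [1, 4, 7, 9] / [2, 8] / [3] / [5] / [6];  common shape = (4, 2, 1, 1, 1)

Row-insert the values π_1, π_2, … into P one at a time, bumping the leftmost entry strictly greater than the inserted value down to the next row. The recording tableau Q records, in position (i, j), the step at which that cell was added to P.
  Insert 8 (step 1): P = [8];  Q = [1]
  Insert 6 (step 2): P = [6] / [8];  Q = [1] / [2]
  Insert 1 (step 3): P = [1] / [6] / [8];  Q = [1] / [2] / [3]
  Insert 5 (step 4): P = [1, 5] / [6] / [8];  Q = [1, 4] / [2] / [3]
  Insert 3 (step 5): P = [1, 3] / [5] / [6] / [8];  Q = [1, 4] / [2] / [3] / [5]
  Insert 2 (step 6): P = [1, 2] / [3] / [5] / [6] / [8];  Q = [1, 4] / [2] / [3] / [5] / [6]
  Insert 7 (step 7): P = [1, 2, 7] / [3] / [5] / [6] / [8];  Q = [1, 4, 7] / [2] / [3] / [5] / [6]
  Insert 4 (step 8): P = [1, 2, 4] / [3, 7] / [5] / [6] / [8];  Q = [1, 4, 7] / [2, 8] / [3] / [5] / [6]
  Insert 9 (step 9): P = [1, 2, 4, 9] / [3, 7] / [5] / [6] / [8];  Q = [1, 4, 7, 9] / [2, 8] / [3] / [5] / [6]
Final shape: (4, 2, 1, 1, 1).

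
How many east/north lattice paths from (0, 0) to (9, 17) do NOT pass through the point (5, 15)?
Number of paths = 2891990

Total paths from (0, 0) to (9, 17): C(26, 9) = 3124550. Paths through (5, 15): (paths (0, 0) → (5, 15)) × (paths (5, 15) → (9, 17)) = C(20, 5) · C(6, 4) = 15504 · 15 = 232560. Avoidance count = 3124550 − 232560 = 2891990.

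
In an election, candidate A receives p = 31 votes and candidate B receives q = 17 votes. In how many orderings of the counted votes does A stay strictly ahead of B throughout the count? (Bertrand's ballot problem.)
Strict-lead orderings = 1237956266316

Total orderings of the 48 votes with 31 for A: C(48, 31) = 4244421484512. By the Bertrand ballot formula (Cycle Lemma / reflection principle), the number of orderings in which A is strictly ahead of B throughout is (p − q)/(p + q) · C(p + q, p) = (31 − 17)/(31 + 17) · 4244421484512 = 1237956266316.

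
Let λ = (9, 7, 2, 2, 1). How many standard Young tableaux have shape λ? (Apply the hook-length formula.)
# SYT of shape (9, 7, 2, 2, 1) = 115378830

Hook-length formula: f^λ = n! / Π hook(c), product over all cells c of the Young diagram. For λ = (9, 7, 2, 2, 1), n = 21 boxes. Hook lengths by row (left-to-right, top-to-bottom): [13, 11, 8, 7, 6, 5, 4, 2, 1]; [10, 8, 5, 4, 3, 2, 1]; [4, 2]; [3, 1]; [1]. Product of hooks = 442810368000. So f^λ = 21! / 442810368000 = 51090942171709440000 / 442810368000 = 115378830.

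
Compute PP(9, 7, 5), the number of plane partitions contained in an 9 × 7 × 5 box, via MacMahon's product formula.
PP(9, 7, 5) = 2424984388825856

Evaluate the triple product over i = 1..9, j = 1..7, k = 1..5. The factors are (2/1) · (3/2) · (4/3) · (5/4) · (6/5) · (3/2) · (4/3) · (5/4) · … (315 factors total). The numerators and denominators telescope so the product is an integer; carrying out the multiplication exactly gives PP(9, 7, 5) = 2424984388825856.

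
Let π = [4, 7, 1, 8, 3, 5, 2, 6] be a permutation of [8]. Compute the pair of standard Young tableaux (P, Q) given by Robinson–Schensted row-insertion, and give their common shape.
P = [1, 2, 5, 6] / [3, 7, 8] / [4];  Q = [1, 2, 4, 8] / [3, 5, 6] / [7];  common shape = (4, 3, 1)

Row-insert the values π_1, π_2, … into P one at a time, bumping the leftmost entry strictly greater than the inserted value down to the next row. The recording tableau Q records, in position (i, j), the step at which that cell was added to P.
  Insert 4 (step 1): P = [4];  Q = [1]
  Insert 7 (step 2): P = [4, 7];  Q = [1, 2]
  Insert 1 (step 3): P = [1, 7] / [4];  Q = [1, 2] / [3]
  Insert 8 (step 4): P = [1, 7, 8] / [4];  Q = [1, 2, 4] / [3]
  Insert 3 (step 5): P = [1, 3, 8] / [4, 7];  Q = [1, 2, 4] / [3, 5]
  Insert 5 (step 6): P = [1, 3, 5] / [4, 7, 8];  Q = [1, 2, 4] / [3, 5, 6]
  Insert 2 (step 7): P = [1, 2, 5] / [3, 7, 8] / [4];  Q = [1, 2, 4] / [3, 5, 6] / [7]
  Insert 6 (step 8): P = [1, 2, 5, 6] / [3, 7, 8] / [4];  Q = [1, 2, 4, 8] / [3, 5, 6] / [7]
Final shape: (4, 3, 1).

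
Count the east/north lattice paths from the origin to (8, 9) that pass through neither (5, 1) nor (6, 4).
Number of paths = 19414

Inclusion–exclusion. Total paths: C(17, 8) = 24310. Through P₁: C(6, 5)·C(11, 3) = 990. Through P₂: C(10, 6)·C(7, 2) = 4410. Since P₁ is strictly southwest of P₂, a monotone path through both must visit P₁ then P₂; paths through both = C(6, 5)·C(4, 1)·C(7, 2) = 504. Avoid both = 24310 − 990 − 4410 + 504 = 19414.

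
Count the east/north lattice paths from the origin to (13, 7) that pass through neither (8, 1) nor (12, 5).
Number of paths = 56688

Inclusion–exclusion. Total paths: C(20, 13) = 77520. Through P₁: C(9, 8)·C(11, 5) = 4158. Through P₂: C(17, 12)·C(3, 1) = 18564. Since P₁ is strictly southwest of P₂, a monotone path through both must visit P₁ then P₂; paths through both = C(9, 8)·C(8, 4)·C(3, 1) = 1890. Avoid both = 77520 − 4158 − 18564 + 1890 = 56688.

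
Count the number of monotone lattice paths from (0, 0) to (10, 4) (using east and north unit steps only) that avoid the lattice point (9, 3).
Number of paths = 561

Total paths from (0, 0) to (10, 4): C(14, 10) = 1001. Paths through (9, 3): (paths (0, 0) → (9, 3)) × (paths (9, 3) → (10, 4)) = C(12, 9) · C(2, 1) = 220 · 2 = 440. Avoidance count = 1001 − 440 = 561.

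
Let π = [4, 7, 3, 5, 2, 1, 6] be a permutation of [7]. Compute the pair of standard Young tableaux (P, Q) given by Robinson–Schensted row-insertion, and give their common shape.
P = [1, 5, 6] / [2, 7] / [3] / [4];  Q = [1, 2, 7] / [3, 4] / [5] / [6];  common shape = (3, 2, 1, 1)

Row-insert the values π_1, π_2, … into P one at a time, bumping the leftmost entry strictly greater than the inserted value down to the next row. The recording tableau Q records, in position (i, j), the step at which that cell was added to P.
  Insert 4 (step 1): P = [4];  Q = [1]
  Insert 7 (step 2): P = [4, 7];  Q = [1, 2]
  Insert 3 (step 3): P = [3, 7] / [4];  Q = [1, 2] / [3]
  Insert 5 (step 4): P = [3, 5] / [4, 7];  Q = [1, 2] / [3, 4]
  Insert 2 (step 5): P = [2, 5] / [3, 7] / [4];  Q = [1, 2] / [3, 4] / [5]
  Insert 1 (step 6): P = [1, 5] / [2, 7] / [3] / [4];  Q = [1, 2] / [3, 4] / [5] / [6]
  Insert 6 (step 7): P = [1, 5, 6] / [2, 7] / [3] / [4];  Q = [1, 2, 7] / [3, 4] / [5] / [6]
Final shape: (3, 2, 1, 1).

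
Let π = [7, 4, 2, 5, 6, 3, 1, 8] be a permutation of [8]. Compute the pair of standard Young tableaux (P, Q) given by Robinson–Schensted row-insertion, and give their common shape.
P = [1, 3, 6, 8] / [2, 5] / [4] / [7];  Q = [1, 4, 5, 8] / [2, 6] / [3] / [7];  common shape = (4, 2, 1, 1)

Row-insert the values π_1, π_2, … into P one at a time, bumping the leftmost entry strictly greater than the inserted value down to the next row. The recording tableau Q records, in position (i, j), the step at which that cell was added to P.
  Insert 7 (step 1): P = [7];  Q = [1]
  Insert 4 (step 2): P = [4] / [7];  Q = [1] / [2]
  Insert 2 (step 3): P = [2] / [4] / [7];  Q = [1] / [2] / [3]
  Insert 5 (step 4): P = [2, 5] / [4] / [7];  Q = [1, 4] / [2] / [3]
  Insert 6 (step 5): P = [2, 5, 6] / [4] / [7];  Q = [1, 4, 5] / [2] / [3]
  Insert 3 (step 6): P = [2, 3, 6] / [4, 5] / [7];  Q = [1, 4, 5] / [2, 6] / [3]
  Insert 1 (step 7): P = [1, 3, 6] / [2, 5] / [4] / [7];  Q = [1, 4, 5] / [2, 6] / [3] / [7]
  Insert 8 (step 8): P = [1, 3, 6, 8] / [2, 5] / [4] / [7];  Q = [1, 4, 5, 8] / [2, 6] / [3] / [7]
Final shape: (4, 2, 1, 1).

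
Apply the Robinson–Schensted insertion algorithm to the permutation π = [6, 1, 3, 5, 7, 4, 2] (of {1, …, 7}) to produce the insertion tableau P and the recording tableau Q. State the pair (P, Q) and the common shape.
P = [1, 2, 4, 7] / [3] / [5] / [6];  Q = [1, 3, 4, 5] / [2] / [6] / [7];  common shape = (4, 1, 1, 1)

Row-insert the values π_1, π_2, … into P one at a time, bumping the leftmost entry strictly greater than the inserted value down to the next row. The recording tableau Q records, in position (i, j), the step at which that cell was added to P.
  Insert 6 (step 1): P = [6];  Q = [1]
  Insert 1 (step 2): P = [1] / [6];  Q = [1] / [2]
  Insert 3 (step 3): P = [1, 3] / [6];  Q = [1, 3] / [2]
  Insert 5 (step 4): P = [1, 3, 5] / [6];  Q = [1, 3, 4] / [2]
  Insert 7 (step 5): P = [1, 3, 5, 7] / [6];  Q = [1, 3, 4, 5] / [2]
  Insert 4 (step 6): P = [1, 3, 4, 7] / [5] / [6];  Q = [1, 3, 4, 5] / [2] / [6]
  Insert 2 (step 7): P = [1, 2, 4, 7] / [3] / [5] / [6];  Q = [1, 3, 4, 5] / [2] / [6] / [7]
Final shape: (4, 1, 1, 1).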